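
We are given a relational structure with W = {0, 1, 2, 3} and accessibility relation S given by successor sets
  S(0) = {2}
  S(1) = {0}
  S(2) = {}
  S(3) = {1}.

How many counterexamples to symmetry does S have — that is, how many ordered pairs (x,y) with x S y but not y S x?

3

Enumerating: (0,2), (1,0), (3,1).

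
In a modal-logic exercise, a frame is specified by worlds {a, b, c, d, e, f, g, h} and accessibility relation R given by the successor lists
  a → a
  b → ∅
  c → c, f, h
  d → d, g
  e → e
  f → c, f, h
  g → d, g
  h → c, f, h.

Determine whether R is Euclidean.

Yes

Euclidean: yes — any two successors of a common world are R-related.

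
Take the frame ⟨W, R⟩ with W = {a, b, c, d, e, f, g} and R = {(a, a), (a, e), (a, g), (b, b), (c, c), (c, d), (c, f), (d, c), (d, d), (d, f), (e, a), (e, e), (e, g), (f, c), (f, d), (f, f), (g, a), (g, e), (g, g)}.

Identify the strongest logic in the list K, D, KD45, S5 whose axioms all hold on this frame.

S5

Serial (axiom D): yes — every world has a successor (e.g. a R a).
Euclidean (axiom 5): yes — any two successors of a common world are R-related.
Transitive (axiom 4): yes — every two-step R-path is closed by a direct edge.
Reflexive (axiom T): yes — every world is R-related to itself.
So F validates K, D, KD45, S5. The strongest is S5.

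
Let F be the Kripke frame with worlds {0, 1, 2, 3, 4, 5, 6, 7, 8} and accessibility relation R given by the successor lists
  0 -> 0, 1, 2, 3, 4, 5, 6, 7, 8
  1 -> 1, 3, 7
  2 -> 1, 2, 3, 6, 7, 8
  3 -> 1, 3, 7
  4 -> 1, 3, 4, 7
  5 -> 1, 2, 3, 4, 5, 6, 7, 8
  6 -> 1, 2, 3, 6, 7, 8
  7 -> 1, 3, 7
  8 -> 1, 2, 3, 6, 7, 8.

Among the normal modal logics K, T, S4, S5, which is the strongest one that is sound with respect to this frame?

Reflexive (axiom T): yes — every world is R-related to itself.
Transitive (axiom 4): yes — every two-step R-path is closed by a direct edge.
Euclidean (axiom 5): no — 0 R 1 and 0 R 2, but not 1 R 2.
So F validates K, T, S4; S5 would additionally require R to be Euclidean. The strongest is S4.

S4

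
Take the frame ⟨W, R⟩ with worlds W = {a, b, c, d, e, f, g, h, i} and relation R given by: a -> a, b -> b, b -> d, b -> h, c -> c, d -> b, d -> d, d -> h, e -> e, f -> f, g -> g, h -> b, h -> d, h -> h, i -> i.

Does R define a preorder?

Reflexive: yes — every world is R-related to itself.
Transitive: yes — every two-step R-path is closed by a direct edge.
So R is a preorder.

Yes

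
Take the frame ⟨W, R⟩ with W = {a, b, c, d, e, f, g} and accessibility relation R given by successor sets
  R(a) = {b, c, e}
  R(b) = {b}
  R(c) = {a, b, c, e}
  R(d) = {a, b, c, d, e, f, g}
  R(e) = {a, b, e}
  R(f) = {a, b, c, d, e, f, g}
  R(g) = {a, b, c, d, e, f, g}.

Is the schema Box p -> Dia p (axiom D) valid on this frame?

By correspondence theory, D is valid on a frame iff R is serial.
Serial: yes — every world has a successor (e.g. a R b).

Yes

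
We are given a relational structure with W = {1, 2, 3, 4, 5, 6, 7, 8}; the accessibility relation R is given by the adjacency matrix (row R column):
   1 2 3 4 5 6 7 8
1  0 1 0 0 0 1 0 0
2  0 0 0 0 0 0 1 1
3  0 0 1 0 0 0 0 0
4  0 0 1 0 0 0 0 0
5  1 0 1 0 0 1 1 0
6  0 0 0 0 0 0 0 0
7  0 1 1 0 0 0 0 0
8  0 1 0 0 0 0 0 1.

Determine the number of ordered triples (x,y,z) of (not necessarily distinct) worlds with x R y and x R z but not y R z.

24

Enumerating: (1,2,2), (1,2,6), (1,6,2), (1,6,6), (2,7,7), (2,7,8), (2,8,7), (5,1,1), (5,1,3), (5,1,7), (5,3,1), (5,3,6), … and 12 more.
Total: 24.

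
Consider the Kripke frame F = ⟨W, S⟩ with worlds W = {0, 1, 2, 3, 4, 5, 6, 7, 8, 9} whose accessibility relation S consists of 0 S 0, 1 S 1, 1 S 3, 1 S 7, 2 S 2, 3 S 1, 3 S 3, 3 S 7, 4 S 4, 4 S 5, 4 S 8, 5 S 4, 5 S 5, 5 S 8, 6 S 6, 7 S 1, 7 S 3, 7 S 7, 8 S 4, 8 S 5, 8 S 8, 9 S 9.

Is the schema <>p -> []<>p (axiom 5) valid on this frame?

Axiom 5 corresponds to the accessibility relation being Euclidean.
Euclidean: yes — any two successors of a common world are S-related.

Yes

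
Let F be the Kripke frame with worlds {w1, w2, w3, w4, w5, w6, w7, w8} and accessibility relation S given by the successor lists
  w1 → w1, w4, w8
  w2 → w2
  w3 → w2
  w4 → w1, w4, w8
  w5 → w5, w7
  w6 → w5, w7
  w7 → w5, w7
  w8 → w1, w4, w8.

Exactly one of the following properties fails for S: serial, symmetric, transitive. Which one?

Serial: yes — every world has a successor (e.g. w1 S w1).
Symmetric: no — w3 S w2 but not w2 S w3.
Transitive: yes — every two-step S-path is closed by a direct edge.
Only symmetric fails.

symmetric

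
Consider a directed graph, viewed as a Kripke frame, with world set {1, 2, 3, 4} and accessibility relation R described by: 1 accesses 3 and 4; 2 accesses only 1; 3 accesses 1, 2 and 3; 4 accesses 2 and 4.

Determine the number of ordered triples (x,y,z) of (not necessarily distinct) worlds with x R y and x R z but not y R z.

9

Enumerating: (1,3,4), (1,4,3), (2,1,1), (3,1,1), (3,1,2), (3,2,2), (3,2,3), (4,2,2), (4,2,4).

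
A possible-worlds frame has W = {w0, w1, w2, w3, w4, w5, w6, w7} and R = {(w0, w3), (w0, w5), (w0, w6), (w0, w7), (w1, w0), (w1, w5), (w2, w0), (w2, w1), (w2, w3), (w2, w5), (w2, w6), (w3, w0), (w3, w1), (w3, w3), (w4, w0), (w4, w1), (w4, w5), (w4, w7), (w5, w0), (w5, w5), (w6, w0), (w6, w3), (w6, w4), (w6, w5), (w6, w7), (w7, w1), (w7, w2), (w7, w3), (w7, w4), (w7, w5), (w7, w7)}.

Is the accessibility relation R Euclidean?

No

Euclidean: no — w0 R w3 and w0 R w5, but not w3 R w5.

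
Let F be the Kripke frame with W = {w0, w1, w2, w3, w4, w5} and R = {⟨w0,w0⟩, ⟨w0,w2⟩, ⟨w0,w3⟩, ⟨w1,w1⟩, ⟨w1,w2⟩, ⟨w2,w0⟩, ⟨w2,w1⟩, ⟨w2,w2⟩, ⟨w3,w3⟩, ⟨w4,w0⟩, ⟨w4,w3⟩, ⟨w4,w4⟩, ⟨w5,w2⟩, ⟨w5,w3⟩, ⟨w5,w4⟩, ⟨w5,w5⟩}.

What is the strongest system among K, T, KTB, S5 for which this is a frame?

T

Reflexive (axiom T): yes — every world is R-related to itself.
Symmetric (axiom B): no — w0 R w3 but not w3 R w0.
Euclidean (axiom 5): no — w0 R w2 and w0 R w3, but not w2 R w3.
So F validates K, T; KTB would additionally require R to be symmetric. The strongest is T.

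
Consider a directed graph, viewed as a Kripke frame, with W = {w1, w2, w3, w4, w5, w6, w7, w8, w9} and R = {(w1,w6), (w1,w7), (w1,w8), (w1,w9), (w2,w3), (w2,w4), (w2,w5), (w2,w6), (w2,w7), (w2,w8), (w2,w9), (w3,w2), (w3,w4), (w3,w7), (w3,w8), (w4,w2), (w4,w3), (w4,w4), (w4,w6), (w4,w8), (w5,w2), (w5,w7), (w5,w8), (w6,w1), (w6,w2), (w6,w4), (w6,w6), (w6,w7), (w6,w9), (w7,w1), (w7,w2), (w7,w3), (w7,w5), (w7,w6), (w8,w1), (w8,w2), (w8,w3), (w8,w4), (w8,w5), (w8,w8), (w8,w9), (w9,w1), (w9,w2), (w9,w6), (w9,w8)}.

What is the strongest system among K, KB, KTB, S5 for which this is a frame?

KB

Symmetric (axiom B): yes — every pair in R has its reverse in R.
Reflexive (axiom T): no — w1 is not related to itself.
Euclidean (axiom 5): no — w1 R w6 and w1 R w8, but not w6 R w8.
So F validates K, KB; KTB would additionally require R to be reflexive. The strongest is KB.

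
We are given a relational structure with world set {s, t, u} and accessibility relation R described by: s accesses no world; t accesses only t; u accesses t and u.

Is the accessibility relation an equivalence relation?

Reflexive: no — s is not related to itself.
Symmetric: no — u R t but not t R u.
Transitive: yes — every two-step R-path is closed by a direct edge.
So R is not an equivalence relation.

No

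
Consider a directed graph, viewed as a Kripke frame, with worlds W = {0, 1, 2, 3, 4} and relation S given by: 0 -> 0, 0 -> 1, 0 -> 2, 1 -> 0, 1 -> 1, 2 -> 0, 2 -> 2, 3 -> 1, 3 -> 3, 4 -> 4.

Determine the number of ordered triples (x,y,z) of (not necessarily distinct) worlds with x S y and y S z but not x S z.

3

Enumerating: (1,0,2), (2,0,1), (3,1,0).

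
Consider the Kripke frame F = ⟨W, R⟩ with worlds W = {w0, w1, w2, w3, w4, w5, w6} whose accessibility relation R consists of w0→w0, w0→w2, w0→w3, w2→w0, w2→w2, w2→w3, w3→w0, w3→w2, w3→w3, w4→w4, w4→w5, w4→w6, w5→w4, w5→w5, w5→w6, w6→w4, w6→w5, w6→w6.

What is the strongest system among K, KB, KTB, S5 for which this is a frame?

KB

Symmetric (axiom B): yes — every pair in R has its reverse in R.
Reflexive (axiom T): no — w1 is not related to itself.
Euclidean (axiom 5): yes — any two successors of a common world are R-related.
So F validates K, KB; KTB would additionally require R to be reflexive. The strongest is KB.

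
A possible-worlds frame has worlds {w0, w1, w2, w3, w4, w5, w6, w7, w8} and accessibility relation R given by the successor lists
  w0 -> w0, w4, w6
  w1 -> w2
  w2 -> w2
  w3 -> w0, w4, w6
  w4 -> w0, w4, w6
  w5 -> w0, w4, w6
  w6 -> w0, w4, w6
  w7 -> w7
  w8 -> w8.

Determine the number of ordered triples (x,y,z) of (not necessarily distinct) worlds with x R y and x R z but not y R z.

0

R is Euclidean; there are no such tuples.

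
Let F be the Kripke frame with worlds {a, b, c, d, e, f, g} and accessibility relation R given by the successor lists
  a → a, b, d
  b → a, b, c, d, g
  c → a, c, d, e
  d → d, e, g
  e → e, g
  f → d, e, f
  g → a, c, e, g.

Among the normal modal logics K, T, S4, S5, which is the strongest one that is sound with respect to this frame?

Reflexive (axiom T): yes — every world is R-related to itself.
Transitive (axiom 4): no — a R b and b R c, but not a R c.
Euclidean (axiom 5): no — a R d and a R b, but not d R b.
So F validates K, T; S4 would additionally require R to be transitive. The strongest is T.

T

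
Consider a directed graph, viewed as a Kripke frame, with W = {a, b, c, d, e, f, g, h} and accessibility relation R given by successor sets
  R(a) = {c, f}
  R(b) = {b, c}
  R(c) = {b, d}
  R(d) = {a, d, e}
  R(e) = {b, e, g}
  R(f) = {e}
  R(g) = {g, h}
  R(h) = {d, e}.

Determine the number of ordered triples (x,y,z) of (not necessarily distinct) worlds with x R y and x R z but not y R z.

19

Enumerating: (a,c,c), (a,c,f), (a,f,c), (a,f,f), (b,c,c), (c,b,d), (c,d,b), (d,a,a), (d,a,d), (d,a,e), (d,e,a), (d,e,d), … and 7 more.
Total: 19.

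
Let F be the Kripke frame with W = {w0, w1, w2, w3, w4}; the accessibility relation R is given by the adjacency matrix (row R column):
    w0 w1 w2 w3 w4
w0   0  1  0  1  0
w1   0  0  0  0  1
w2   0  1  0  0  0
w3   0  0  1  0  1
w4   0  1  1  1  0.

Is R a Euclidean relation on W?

No

Euclidean: no — w0 R w1 and w0 R w3, but not w1 R w3.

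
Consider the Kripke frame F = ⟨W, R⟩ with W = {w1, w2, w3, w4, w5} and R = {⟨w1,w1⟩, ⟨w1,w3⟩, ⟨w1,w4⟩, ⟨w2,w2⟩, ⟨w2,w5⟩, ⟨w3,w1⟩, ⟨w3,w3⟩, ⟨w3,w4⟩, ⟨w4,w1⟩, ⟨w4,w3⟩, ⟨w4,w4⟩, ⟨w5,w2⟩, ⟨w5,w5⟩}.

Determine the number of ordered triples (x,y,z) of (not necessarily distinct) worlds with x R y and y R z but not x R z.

R is transitive; there are no such tuples.

0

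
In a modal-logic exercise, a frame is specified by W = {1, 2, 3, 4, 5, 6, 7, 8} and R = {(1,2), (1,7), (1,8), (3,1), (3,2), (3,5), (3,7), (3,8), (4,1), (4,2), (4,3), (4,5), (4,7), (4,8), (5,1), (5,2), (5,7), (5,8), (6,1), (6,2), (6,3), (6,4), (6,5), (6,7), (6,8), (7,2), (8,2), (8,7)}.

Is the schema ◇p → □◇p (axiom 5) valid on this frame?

No

By correspondence theory, 5 is valid on a frame iff R is Euclidean.
Euclidean: no — 1 R 2 and 1 R 7, but not 2 R 7.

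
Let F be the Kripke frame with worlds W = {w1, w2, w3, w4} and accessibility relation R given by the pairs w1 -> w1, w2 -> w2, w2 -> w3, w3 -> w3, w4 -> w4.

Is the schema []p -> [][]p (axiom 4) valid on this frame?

Yes

By correspondence theory, 4 is valid on a frame iff R is transitive.
Transitive: yes — every two-step R-path is closed by a direct edge.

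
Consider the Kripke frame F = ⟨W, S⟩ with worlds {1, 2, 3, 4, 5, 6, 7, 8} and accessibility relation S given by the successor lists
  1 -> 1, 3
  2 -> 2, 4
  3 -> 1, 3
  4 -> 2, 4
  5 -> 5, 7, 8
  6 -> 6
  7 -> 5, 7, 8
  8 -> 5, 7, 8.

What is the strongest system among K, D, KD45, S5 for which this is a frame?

S5

Serial (axiom D): yes — every world has a successor (e.g. 1 S 1).
Euclidean (axiom 5): yes — any two successors of a common world are S-related.
Transitive (axiom 4): yes — every two-step S-path is closed by a direct edge.
Reflexive (axiom T): yes — every world is S-related to itself.
So F validates K, D, KD45, S5. The strongest is S5.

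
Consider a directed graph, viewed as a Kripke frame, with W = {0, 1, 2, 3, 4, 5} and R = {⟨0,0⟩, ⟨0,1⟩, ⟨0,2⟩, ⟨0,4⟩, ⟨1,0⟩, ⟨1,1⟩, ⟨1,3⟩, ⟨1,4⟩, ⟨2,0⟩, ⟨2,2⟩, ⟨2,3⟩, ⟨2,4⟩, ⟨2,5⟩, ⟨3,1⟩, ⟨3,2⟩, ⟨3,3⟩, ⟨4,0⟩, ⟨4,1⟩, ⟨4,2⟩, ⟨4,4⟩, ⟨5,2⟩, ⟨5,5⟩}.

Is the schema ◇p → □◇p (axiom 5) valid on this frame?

No

By correspondence theory, 5 is valid on a frame iff R is Euclidean.
Euclidean: no — 0 R 1 and 0 R 2, but not 1 R 2.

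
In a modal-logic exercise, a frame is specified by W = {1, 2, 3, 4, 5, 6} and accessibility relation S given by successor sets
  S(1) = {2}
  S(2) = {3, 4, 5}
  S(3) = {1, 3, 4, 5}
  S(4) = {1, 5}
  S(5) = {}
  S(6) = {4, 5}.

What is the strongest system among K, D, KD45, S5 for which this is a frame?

K

Serial (axiom D): no — 5 has no S-successor.
Euclidean (axiom 5): no — 2 S 4 and 2 S 3, but not 4 S 3.
Transitive (axiom 4): no — 1 S 2 and 2 S 3, but not 1 S 3.
Reflexive (axiom T): no — 1 is not related to itself.
So F validates K; D would additionally require S to be serial. The strongest is K.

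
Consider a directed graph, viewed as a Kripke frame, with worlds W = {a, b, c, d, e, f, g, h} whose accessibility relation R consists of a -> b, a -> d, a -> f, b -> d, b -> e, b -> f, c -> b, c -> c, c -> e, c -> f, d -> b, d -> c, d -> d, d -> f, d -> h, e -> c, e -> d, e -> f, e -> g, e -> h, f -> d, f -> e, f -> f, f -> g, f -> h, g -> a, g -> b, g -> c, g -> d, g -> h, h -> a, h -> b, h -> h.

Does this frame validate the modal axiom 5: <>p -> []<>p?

No

The schema 5 characterises exactly the Euclidean frames.
Euclidean: no — a R f and a R b, but not f R b.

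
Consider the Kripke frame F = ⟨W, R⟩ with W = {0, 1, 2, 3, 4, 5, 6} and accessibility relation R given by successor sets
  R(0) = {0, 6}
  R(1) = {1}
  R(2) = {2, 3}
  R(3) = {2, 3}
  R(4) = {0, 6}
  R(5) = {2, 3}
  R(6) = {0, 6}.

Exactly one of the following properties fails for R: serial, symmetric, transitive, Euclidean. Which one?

symmetric

Serial: yes — every world has a successor (e.g. 0 R 0).
Symmetric: no — 4 R 0 but not 0 R 4.
Transitive: yes — every two-step R-path is closed by a direct edge.
Euclidean: yes — any two successors of a common world are R-related.
Only symmetric fails.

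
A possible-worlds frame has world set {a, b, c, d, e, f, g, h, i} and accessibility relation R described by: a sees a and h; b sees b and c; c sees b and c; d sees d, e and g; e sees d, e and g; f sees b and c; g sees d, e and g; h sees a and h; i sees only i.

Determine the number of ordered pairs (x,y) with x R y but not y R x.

Enumerating: (f,b), (f,c).

2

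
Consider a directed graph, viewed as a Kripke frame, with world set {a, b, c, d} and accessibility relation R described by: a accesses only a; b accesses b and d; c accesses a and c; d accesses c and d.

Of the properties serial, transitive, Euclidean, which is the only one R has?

Serial: yes — every world has a successor (e.g. a R a).
Transitive: no — b R d and d R c, but not b R c.
Euclidean: no — b R d and b R b, but not d R b.
Only serial holds.

serial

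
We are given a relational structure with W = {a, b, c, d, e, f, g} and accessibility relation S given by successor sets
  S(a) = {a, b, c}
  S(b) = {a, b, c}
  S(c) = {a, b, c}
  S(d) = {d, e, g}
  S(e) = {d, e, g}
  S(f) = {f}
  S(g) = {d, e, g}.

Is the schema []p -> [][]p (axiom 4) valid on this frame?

Yes

By correspondence theory, 4 is valid on a frame iff S is transitive.
Transitive: yes — every two-step S-path is closed by a direct edge.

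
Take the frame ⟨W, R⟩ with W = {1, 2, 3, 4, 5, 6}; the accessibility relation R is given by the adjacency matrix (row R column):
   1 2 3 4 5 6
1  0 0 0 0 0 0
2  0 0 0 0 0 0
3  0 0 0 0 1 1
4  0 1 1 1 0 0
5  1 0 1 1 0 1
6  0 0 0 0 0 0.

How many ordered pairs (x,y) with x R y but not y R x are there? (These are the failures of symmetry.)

Enumerating: (3,6), (4,2), (4,3), (5,1), (5,4), (5,6).

6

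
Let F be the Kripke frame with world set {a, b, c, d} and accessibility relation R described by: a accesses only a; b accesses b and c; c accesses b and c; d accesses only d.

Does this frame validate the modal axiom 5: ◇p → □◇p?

Yes

The schema 5 characterises exactly the Euclidean frames.
Euclidean: yes — any two successors of a common world are R-related.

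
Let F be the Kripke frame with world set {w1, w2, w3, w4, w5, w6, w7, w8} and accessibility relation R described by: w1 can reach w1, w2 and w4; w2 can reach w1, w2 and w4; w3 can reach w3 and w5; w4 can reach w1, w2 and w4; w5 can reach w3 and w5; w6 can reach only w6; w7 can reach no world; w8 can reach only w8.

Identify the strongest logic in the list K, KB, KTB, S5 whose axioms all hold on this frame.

Symmetric (axiom B): yes — every pair in R has its reverse in R.
Reflexive (axiom T): no — w7 is not related to itself.
Euclidean (axiom 5): yes — any two successors of a common world are R-related.
So F validates K, KB; KTB would additionally require R to be reflexive. The strongest is KB.

KB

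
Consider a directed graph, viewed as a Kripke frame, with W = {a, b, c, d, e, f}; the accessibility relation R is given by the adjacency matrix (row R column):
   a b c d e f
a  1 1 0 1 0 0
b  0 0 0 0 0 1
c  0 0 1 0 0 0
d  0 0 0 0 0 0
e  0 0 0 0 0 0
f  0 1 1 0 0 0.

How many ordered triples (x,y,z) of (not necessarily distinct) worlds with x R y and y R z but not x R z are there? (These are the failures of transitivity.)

Enumerating: (a,b,f), (b,f,b), (b,f,c), (f,b,f).

4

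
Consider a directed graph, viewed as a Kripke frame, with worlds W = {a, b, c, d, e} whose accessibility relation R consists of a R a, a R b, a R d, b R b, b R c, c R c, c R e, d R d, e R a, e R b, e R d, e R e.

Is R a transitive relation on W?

No

Transitive: no — a R b and b R c, but not a R c.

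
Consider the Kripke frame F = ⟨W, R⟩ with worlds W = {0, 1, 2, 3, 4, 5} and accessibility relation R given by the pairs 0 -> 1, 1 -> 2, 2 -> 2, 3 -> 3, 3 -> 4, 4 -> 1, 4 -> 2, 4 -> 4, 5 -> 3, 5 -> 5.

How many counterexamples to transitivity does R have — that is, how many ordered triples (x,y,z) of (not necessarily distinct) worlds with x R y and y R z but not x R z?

4

Enumerating: (0,1,2), (3,4,1), (3,4,2), (5,3,4).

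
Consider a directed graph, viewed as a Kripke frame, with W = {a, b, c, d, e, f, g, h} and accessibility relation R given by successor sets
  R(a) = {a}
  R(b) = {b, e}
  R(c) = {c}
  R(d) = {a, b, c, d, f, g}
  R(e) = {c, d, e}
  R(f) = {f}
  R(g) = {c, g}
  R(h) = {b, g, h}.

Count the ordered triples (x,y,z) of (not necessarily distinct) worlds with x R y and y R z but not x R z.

Enumerating: (b,e,c), (b,e,d), (d,b,e), (e,d,a), (e,d,b), (e,d,f), (e,d,g), (h,b,e), (h,g,c).

9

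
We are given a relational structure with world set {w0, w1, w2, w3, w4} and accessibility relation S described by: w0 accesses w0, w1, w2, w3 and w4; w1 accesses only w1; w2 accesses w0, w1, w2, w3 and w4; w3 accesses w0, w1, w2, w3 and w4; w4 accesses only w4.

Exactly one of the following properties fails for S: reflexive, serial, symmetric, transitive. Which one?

symmetric

Reflexive: yes — every world is S-related to itself.
Serial: yes — every world has a successor (e.g. w0 S w0).
Symmetric: no — w0 S w1 but not w1 S w0.
Transitive: yes — every two-step S-path is closed by a direct edge.
Only symmetric fails.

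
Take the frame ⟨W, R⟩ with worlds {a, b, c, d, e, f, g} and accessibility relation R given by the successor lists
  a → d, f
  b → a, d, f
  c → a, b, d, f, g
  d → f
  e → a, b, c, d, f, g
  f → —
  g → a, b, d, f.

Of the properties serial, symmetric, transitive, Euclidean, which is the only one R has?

Serial: no — f has no R-successor.
Symmetric: no — a R d but not d R a.
Transitive: yes — every two-step R-path is closed by a direct edge.
Euclidean: no — a R f and a R d, but not f R d.
Only transitive holds.

transitive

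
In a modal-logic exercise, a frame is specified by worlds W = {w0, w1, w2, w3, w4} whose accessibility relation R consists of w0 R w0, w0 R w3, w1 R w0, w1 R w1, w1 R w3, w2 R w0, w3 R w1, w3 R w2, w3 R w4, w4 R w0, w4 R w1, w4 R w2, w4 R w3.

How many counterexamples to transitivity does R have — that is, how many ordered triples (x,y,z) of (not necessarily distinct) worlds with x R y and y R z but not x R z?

Enumerating: (w0,w3,w1), (w0,w3,w2), (w0,w3,w4), (w1,w3,w2), (w1,w3,w4), (w2,w0,w3), (w3,w1,w0), (w3,w1,w3), (w3,w2,w0), (w3,w4,w0), (w3,w4,w3), (w4,w3,w4).

12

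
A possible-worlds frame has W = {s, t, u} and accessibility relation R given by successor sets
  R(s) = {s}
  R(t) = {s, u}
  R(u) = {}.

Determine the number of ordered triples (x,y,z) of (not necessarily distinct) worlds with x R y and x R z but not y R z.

3

Enumerating: (t,s,u), (t,u,s), (t,u,u).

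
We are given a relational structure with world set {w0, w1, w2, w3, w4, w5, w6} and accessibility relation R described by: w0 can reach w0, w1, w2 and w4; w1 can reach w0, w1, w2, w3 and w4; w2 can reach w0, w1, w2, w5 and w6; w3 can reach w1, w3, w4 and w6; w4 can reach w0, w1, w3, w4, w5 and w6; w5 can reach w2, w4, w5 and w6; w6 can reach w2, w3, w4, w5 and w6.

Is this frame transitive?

No

Transitive: no — w0 R w1 and w1 R w3, but not w0 R w3.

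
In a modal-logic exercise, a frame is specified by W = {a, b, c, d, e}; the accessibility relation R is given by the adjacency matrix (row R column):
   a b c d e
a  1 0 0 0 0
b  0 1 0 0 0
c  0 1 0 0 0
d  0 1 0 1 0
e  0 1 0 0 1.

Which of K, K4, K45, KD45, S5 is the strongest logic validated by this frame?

Transitive (axiom 4): yes — every two-step R-path is closed by a direct edge.
Euclidean (axiom 5): no — d R b and d R d, but not b R d.
Serial (axiom D): yes — every world has a successor (e.g. a R a).
Reflexive (axiom T): no — c is not related to itself.
So F validates K, K4; K45 would additionally require R to be Euclidean. The strongest is K4.

K4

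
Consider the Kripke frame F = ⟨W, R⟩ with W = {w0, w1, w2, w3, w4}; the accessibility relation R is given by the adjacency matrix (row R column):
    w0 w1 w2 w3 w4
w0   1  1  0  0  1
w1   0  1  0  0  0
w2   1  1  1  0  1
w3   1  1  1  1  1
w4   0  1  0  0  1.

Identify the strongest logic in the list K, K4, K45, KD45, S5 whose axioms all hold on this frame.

Transitive (axiom 4): yes — every two-step R-path is closed by a direct edge.
Euclidean (axiom 5): no — w0 R w1 and w0 R w4, but not w1 R w4.
Serial (axiom D): yes — every world has a successor (e.g. w0 R w0).
Reflexive (axiom T): yes — every world is R-related to itself.
So F validates K, K4; K45 would additionally require R to be Euclidean. The strongest is K4.

K4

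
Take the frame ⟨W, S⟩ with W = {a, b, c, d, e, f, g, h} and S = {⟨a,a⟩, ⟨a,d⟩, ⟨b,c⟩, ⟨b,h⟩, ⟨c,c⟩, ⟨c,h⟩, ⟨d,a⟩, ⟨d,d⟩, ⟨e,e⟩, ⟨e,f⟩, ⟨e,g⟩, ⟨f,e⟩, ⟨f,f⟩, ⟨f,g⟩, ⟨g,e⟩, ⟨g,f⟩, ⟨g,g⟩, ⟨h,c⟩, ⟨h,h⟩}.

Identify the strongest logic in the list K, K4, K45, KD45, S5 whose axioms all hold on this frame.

Transitive (axiom 4): yes — every two-step S-path is closed by a direct edge.
Euclidean (axiom 5): yes — any two successors of a common world are S-related.
Serial (axiom D): yes — every world has a successor (e.g. a S a).
Reflexive (axiom T): no — b is not related to itself.
So F validates K, K4, K45, KD45; S5 would additionally require S to be reflexive. The strongest is KD45.

KD45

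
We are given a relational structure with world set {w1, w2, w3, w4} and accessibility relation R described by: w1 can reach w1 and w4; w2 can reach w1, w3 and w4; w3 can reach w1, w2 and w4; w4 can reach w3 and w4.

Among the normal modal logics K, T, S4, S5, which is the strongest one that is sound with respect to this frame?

Reflexive (axiom T): no — w2 is not related to itself.
Transitive (axiom 4): no — w1 R w4 and w4 R w3, but not w1 R w3.
Euclidean (axiom 5): no — w2 R w1 and w2 R w3, but not w1 R w3.
So F validates K; T would additionally require R to be reflexive. The strongest is K.

K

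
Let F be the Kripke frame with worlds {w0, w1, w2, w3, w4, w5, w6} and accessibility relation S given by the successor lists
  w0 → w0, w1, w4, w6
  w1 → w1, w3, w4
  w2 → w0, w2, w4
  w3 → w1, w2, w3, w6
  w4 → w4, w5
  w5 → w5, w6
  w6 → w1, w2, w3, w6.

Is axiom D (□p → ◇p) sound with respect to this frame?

Axiom D corresponds to the accessibility relation being serial.
Serial: yes — every world has a successor (e.g. w0 S w0).

Yes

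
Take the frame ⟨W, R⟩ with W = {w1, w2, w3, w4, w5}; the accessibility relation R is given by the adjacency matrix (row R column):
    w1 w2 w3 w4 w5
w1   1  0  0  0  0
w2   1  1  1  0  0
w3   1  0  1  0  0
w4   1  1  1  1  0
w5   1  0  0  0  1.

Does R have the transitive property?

Yes

Transitive: yes — every two-step R-path is closed by a direct edge.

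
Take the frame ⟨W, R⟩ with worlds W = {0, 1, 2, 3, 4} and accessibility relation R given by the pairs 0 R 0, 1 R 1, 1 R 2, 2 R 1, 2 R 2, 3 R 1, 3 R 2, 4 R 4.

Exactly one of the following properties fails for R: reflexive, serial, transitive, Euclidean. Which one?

Reflexive: no — 3 is not related to itself.
Serial: yes — every world has a successor (e.g. 0 R 0).
Transitive: yes — every two-step R-path is closed by a direct edge.
Euclidean: yes — any two successors of a common world are R-related.
Only reflexive fails.

reflexive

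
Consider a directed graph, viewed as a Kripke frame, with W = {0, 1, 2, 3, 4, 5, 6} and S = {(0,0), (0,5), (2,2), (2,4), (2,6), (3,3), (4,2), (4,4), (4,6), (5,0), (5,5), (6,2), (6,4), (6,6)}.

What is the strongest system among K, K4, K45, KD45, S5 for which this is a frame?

Transitive (axiom 4): yes — every two-step S-path is closed by a direct edge.
Euclidean (axiom 5): yes — any two successors of a common world are S-related.
Serial (axiom D): no — 1 has no S-successor.
Reflexive (axiom T): no — 1 is not related to itself.
So F validates K, K4, K45; KD45 would additionally require S to be serial. The strongest is K45.

K45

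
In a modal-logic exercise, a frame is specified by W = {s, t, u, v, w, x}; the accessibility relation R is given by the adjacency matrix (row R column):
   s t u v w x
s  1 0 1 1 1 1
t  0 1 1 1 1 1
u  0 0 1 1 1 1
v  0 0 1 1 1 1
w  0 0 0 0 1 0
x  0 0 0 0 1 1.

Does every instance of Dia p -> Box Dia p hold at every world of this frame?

No

The schema 5 characterises exactly the Euclidean frames.
Euclidean: no — s R w and s R u, but not w R u.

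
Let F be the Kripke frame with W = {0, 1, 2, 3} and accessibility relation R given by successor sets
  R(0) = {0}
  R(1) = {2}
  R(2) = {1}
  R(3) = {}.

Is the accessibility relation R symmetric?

Yes

Symmetric: yes — every pair in R has its reverse in R.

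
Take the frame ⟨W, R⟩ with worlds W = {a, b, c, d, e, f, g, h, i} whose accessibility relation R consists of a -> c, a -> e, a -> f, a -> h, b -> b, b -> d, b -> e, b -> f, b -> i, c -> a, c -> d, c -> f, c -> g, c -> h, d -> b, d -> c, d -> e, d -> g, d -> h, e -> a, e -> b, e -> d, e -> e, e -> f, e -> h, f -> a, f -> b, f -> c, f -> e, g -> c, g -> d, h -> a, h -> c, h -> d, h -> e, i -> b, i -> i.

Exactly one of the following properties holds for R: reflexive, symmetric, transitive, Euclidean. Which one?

Reflexive: no — a is not related to itself.
Symmetric: yes — every pair in R has its reverse in R.
Transitive: no — a R c and c R d, but not a R d.
Euclidean: no — a R c and a R e, but not c R e.
Only symmetric holds.

symmetric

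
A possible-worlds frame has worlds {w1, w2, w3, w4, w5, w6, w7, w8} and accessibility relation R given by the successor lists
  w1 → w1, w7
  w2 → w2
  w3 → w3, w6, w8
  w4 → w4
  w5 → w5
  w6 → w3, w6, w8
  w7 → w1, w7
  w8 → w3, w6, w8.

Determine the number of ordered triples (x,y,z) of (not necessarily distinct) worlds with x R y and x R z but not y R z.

R is Euclidean; there are no such tuples.

0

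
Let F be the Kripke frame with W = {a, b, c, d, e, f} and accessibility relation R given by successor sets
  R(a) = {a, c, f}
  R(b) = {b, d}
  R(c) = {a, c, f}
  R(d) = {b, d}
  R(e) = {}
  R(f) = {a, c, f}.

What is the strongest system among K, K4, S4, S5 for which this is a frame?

Transitive (axiom 4): yes — every two-step R-path is closed by a direct edge.
Reflexive (axiom T): no — e is not related to itself.
Euclidean (axiom 5): yes — any two successors of a common world are R-related.
So F validates K, K4; S4 would additionally require R to be reflexive. The strongest is K4.

K4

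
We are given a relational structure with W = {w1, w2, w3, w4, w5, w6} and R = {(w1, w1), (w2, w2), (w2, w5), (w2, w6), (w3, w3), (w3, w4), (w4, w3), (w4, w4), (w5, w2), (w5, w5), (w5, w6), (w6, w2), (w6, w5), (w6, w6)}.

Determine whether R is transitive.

Yes

Transitive: yes — every two-step R-path is closed by a direct edge.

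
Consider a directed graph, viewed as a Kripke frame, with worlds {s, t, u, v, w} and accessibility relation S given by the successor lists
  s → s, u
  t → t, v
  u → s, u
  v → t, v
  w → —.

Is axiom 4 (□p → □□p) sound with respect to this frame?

Yes

The schema 4 characterises exactly the transitive frames.
Transitive: yes — every two-step S-path is closed by a direct edge.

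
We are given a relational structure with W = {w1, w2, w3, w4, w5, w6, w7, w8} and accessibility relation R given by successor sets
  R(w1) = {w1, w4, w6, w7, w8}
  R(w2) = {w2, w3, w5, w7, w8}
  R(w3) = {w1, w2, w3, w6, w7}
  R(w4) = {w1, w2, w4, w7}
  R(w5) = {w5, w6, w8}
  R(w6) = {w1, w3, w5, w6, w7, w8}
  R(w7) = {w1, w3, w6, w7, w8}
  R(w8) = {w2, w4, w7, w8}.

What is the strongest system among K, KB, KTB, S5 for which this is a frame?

K

Symmetric (axiom B): no — w1 R w8 but not w8 R w1.
Reflexive (axiom T): yes — every world is R-related to itself.
Euclidean (axiom 5): no — w1 R w4 and w1 R w6, but not w4 R w6.
So F validates K; KB would additionally require R to be symmetric. The strongest is K.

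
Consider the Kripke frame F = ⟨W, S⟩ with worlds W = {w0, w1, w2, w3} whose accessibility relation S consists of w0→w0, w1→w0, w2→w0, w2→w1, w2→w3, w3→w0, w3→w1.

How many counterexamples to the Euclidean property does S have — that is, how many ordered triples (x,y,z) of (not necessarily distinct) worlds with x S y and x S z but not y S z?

7

Enumerating: (w2,w0,w1), (w2,w0,w3), (w2,w1,w1), (w2,w1,w3), (w2,w3,w3), (w3,w0,w1), (w3,w1,w1).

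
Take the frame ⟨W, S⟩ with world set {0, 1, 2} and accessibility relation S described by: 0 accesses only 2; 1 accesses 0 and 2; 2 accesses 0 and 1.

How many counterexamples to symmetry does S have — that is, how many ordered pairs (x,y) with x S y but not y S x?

1

Enumerating: (1,0).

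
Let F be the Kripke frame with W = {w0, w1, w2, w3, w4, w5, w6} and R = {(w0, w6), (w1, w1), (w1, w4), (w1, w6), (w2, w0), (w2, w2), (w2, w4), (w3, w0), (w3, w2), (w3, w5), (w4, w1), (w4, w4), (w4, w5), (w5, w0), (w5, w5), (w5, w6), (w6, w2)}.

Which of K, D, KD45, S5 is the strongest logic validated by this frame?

Serial (axiom D): yes — every world has a successor (e.g. w0 R w6).
Euclidean (axiom 5): no — w1 R w4 and w1 R w6, but not w4 R w6.
Transitive (axiom 4): no — w0 R w6 and w6 R w2, but not w0 R w2.
Reflexive (axiom T): no — w0 is not related to itself.
So F validates K, D; KD45 would additionally require R to be Euclidean and transitive. The strongest is D.

D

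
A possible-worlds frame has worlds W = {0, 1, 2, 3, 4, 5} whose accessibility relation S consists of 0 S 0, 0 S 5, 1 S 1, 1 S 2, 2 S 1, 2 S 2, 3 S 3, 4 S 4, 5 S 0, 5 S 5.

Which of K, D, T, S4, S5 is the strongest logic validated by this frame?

Serial (axiom D): yes — every world has a successor (e.g. 0 S 0).
Reflexive (axiom T): yes — every world is S-related to itself.
Transitive (axiom 4): yes — every two-step S-path is closed by a direct edge.
Euclidean (axiom 5): yes — any two successors of a common world are S-related.
So F validates K, D, T, S4, S5. The strongest is S5.

S5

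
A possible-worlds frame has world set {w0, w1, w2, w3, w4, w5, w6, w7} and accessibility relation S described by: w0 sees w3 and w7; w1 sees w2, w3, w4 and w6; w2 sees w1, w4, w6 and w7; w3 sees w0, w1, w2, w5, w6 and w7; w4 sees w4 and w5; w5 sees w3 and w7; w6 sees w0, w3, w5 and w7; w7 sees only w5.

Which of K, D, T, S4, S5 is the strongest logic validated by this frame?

D

Serial (axiom D): yes — every world has a successor (e.g. w0 S w3).
Reflexive (axiom T): no — w0 is not related to itself.
Transitive (axiom 4): no — w0 S w3 and w3 S w1, but not w0 S w1.
Euclidean (axiom 5): no — w0 S w7 and w0 S w3, but not w7 S w3.
So F validates K, D; T would additionally require S to be reflexive. The strongest is D.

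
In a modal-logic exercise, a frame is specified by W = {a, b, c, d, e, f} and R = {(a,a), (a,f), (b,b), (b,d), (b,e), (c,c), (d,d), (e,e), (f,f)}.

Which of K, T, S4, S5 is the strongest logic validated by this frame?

Reflexive (axiom T): yes — every world is R-related to itself.
Transitive (axiom 4): yes — every two-step R-path is closed by a direct edge.
Euclidean (axiom 5): no — b R d and b R e, but not d R e.
So F validates K, T, S4; S5 would additionally require R to be Euclidean. The strongest is S4.

S4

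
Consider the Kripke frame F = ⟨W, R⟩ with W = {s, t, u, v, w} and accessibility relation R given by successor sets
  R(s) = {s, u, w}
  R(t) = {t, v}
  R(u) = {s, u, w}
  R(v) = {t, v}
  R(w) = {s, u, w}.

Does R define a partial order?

No

Reflexive: yes — every world is R-related to itself.
Transitive: yes — every two-step R-path is closed by a direct edge.
Antisymmetric: no — s R u and u R s with s ≠ u.
So R is not a partial order.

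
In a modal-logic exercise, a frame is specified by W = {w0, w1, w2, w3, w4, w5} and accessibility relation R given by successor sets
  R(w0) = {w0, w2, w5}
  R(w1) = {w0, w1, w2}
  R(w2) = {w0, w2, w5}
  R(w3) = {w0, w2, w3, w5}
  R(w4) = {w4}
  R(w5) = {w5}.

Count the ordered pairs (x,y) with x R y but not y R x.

7

Enumerating: (w0,w5), (w1,w0), (w1,w2), (w2,w5), (w3,w0), (w3,w2), (w3,w5).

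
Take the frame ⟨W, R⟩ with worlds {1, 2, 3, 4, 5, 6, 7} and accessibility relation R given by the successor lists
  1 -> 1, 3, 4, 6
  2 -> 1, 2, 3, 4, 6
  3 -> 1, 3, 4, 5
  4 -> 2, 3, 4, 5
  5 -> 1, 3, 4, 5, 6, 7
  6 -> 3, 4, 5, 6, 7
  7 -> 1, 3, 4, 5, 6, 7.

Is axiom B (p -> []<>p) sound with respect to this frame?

No

The schema B characterises exactly the symmetric frames.
Symmetric: no — 1 R 4 but not 4 R 1.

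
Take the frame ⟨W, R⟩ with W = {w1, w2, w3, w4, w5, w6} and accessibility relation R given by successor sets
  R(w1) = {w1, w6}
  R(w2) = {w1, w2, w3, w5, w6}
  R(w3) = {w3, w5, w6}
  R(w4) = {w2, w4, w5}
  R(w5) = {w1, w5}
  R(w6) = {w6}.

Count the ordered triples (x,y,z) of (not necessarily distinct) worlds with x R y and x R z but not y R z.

21

Enumerating: (w1,w6,w1), (w2,w1,w2), (w2,w1,w3), (w2,w1,w5), (w2,w3,w1), (w2,w3,w2), (w2,w5,w2), (w2,w5,w3), (w2,w5,w6), (w2,w6,w1), (w2,w6,w2), (w2,w6,w3), … and 9 more.
Total: 21.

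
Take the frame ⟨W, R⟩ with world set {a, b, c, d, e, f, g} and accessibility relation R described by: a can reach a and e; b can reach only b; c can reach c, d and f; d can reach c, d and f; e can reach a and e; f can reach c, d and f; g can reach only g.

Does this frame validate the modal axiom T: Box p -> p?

By correspondence theory, T is valid on a frame iff R is reflexive.
Reflexive: yes — every world is R-related to itself.

Yes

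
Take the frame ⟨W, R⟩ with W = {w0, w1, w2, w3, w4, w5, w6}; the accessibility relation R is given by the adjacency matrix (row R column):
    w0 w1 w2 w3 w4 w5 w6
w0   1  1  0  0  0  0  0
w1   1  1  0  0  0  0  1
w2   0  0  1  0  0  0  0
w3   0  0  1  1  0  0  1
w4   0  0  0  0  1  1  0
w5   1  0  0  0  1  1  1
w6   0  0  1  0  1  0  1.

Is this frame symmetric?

No

Symmetric: no — w1 R w6 but not w6 R w1.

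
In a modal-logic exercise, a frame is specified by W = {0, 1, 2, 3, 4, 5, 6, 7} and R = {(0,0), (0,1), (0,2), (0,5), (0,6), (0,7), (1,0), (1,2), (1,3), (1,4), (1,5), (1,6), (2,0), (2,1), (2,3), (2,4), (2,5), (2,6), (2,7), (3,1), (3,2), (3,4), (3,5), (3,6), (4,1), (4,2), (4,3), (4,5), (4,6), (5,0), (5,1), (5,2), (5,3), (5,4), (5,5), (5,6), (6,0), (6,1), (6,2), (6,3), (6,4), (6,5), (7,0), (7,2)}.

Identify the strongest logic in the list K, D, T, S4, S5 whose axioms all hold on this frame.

D

Serial (axiom D): yes — every world has a successor (e.g. 0 R 0).
Reflexive (axiom T): no — 1 is not related to itself.
Transitive (axiom 4): no — 0 R 1 and 1 R 3, but not 0 R 3.
Euclidean (axiom 5): no — 0 R 1 and 0 R 7, but not 1 R 7.
So F validates K, D; T would additionally require R to be reflexive. The strongest is D.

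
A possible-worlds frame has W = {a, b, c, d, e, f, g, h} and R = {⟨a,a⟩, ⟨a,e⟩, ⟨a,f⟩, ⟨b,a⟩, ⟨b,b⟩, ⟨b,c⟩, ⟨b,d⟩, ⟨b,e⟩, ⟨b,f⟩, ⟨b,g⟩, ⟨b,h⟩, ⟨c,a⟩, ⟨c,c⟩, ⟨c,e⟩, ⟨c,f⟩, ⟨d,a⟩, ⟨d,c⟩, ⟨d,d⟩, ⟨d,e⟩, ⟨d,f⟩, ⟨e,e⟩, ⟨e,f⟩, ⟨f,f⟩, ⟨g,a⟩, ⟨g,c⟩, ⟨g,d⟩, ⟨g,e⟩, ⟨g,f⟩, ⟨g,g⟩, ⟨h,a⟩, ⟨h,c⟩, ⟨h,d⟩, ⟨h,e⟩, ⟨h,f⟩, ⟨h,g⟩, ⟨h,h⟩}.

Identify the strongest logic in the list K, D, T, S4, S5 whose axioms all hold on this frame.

Serial (axiom D): yes — every world has a successor (e.g. a R a).
Reflexive (axiom T): yes — every world is R-related to itself.
Transitive (axiom 4): yes — every two-step R-path is closed by a direct edge.
Euclidean (axiom 5): no — a R f and a R e, but not f R e.
So F validates K, D, T, S4; S5 would additionally require R to be Euclidean. The strongest is S4.

S4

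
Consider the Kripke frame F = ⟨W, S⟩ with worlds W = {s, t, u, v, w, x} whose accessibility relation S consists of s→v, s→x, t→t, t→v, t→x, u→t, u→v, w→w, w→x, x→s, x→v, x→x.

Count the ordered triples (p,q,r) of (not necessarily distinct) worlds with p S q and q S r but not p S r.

5

Enumerating: (s,x,s), (t,x,s), (u,t,x), (w,x,s), (w,x,v).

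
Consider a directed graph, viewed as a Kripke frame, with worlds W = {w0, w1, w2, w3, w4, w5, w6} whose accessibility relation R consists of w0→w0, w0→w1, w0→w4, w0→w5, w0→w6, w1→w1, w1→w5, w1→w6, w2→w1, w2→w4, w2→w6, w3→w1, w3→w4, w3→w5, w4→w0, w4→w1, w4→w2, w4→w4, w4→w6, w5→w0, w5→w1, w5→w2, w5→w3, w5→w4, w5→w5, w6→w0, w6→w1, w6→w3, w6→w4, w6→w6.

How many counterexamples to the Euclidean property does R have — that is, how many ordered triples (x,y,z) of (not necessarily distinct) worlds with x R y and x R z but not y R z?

Enumerating: (w0,w1,w0), (w0,w1,w4), (w0,w4,w5), (w0,w5,w6), (w0,w6,w5), (w1,w5,w6), (w1,w6,w5), (w2,w1,w4), (w3,w1,w4), (w3,w4,w5), (w4,w0,w2), (w4,w1,w0), … and 28 more.
Total: 40.

40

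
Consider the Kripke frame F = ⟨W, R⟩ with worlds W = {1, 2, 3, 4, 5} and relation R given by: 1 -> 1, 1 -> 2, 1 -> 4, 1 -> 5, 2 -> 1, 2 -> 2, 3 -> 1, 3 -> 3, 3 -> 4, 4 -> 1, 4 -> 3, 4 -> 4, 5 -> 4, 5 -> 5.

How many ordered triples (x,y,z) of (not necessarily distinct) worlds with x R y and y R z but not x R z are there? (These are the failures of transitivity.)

9

Enumerating: (1,4,3), (2,1,4), (2,1,5), (3,1,2), (3,1,5), (4,1,2), (4,1,5), (5,4,1), (5,4,3).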